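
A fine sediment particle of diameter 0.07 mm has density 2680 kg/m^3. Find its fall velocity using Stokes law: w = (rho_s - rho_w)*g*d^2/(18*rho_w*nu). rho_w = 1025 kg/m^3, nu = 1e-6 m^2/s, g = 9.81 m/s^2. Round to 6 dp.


w = (rho_s - rho_w) * g * d^2 / (18 * rho_w * nu)
d = 0.07 mm = 0.000070 m
rho_s - rho_w = 2680 - 1025 = 1655
Numerator = 1655 * 9.81 * (0.000070)^2 = 0.000079554195
Denominator = 18 * 1025 * 1e-6 = 0.018450
w = 0.004312 m/s

0.004312


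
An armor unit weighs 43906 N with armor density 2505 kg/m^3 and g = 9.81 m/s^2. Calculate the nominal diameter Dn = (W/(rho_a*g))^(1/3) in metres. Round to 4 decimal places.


V = W / (rho_a * g)
V = 43906 / (2505 * 9.81)
V = 43906 / 24574.05
V = 1.786681 m^3
Dn = V^(1/3) = 1.786681^(1/3)
Dn = 1.2134 m

1.2134


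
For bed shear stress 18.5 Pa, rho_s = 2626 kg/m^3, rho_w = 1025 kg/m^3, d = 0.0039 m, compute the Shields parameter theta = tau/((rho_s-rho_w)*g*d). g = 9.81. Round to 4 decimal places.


theta = tau / ((rho_s - rho_w) * g * d)
rho_s - rho_w = 2626 - 1025 = 1601
Denominator = 1601 * 9.81 * 0.0039 = 61.252659
theta = 18.5 / 61.252659
theta = 0.3020

0.3020


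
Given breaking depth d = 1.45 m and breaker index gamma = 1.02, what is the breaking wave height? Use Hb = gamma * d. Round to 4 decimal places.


Hb = gamma * d
Hb = 1.02 * 1.45
Hb = 1.4790 m

1.4790


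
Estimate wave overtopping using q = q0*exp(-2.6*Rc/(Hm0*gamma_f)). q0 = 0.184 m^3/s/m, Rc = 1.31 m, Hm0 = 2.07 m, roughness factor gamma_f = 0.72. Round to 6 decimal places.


q = q0 * exp(-2.6 * Rc / (Hm0 * gamma_f))
Exponent = -2.6 * 1.31 / (2.07 * 0.72)
= -2.6 * 1.31 / 1.4904
= -2.285293
exp(-2.285293) = 0.101744
q = 0.184 * 0.101744
q = 0.018721 m^3/s/m

0.018721


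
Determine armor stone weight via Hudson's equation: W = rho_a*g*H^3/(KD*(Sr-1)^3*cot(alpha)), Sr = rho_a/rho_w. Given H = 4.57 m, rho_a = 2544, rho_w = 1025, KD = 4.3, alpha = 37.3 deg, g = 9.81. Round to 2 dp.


Sr = rho_a / rho_w = 2544 / 1025 = 2.481951
(Sr - 1) = 1.481951
(Sr - 1)^3 = 3.254631
cot(37.3) = 1 / tan(37.3) = 1 / 0.761796 = 1.312688
Numerator = 2544 * 9.81 * 4.57^3 = 2381961.3735
Denominator = 4.3 * 3.254631 * 1.312688 = 18.370948
W = 2381961.3735 / 18.370948
W = 129659.14 N

129659.14


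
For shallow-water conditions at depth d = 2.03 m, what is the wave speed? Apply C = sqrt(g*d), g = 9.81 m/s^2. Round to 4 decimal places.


Using the shallow-water approximation:
C = sqrt(g * d) = sqrt(9.81 * 2.03)
C = sqrt(19.9143)
C = 4.4625 m/s

4.4625


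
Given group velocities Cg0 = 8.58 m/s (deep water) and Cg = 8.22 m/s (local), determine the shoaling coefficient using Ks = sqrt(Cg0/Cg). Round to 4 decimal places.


Ks = sqrt(Cg0 / Cg)
Ks = sqrt(8.58 / 8.22)
Ks = sqrt(1.0438)
Ks = 1.0217

1.0217


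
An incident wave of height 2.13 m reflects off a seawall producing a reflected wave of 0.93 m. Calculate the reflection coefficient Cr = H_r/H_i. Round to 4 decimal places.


Cr = H_r / H_i
Cr = 0.93 / 2.13
Cr = 0.4366

0.4366


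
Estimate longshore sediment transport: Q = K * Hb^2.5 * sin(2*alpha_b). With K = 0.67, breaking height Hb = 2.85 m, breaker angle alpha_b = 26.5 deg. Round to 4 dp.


Q = K * Hb^2.5 * sin(2 * alpha_b)
Hb^2.5 = 2.85^2.5 = 13.712358
sin(2 * 26.5) = sin(53.0) = 0.798636
Q = 0.67 * 13.712358 * 0.798636
Q = 7.3373 m^3/s

7.3373


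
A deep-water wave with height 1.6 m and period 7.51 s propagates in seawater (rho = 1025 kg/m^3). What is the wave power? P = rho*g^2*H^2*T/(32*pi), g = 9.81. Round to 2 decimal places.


P = rho * g^2 * H^2 * T / (32 * pi)
P = 1025 * 9.81^2 * 1.6^2 * 7.51 / (32 * pi)
P = 1025 * 96.2361 * 2.5600 * 7.51 / 100.53096
P = 18864.35 W/m

18864.35


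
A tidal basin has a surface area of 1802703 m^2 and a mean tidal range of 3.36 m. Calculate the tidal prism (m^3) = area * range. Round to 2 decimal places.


Tidal prism = Area * Tidal range
P = 1802703 * 3.36
P = 6057082.08 m^3

6057082.08


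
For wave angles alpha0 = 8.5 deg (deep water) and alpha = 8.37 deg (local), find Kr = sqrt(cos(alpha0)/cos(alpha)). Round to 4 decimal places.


Kr = sqrt(cos(alpha0) / cos(alpha))
cos(8.5) = 0.989016
cos(8.37) = 0.989349
Kr = sqrt(0.989016 / 0.989349)
Kr = sqrt(0.999664)
Kr = 0.9998

0.9998


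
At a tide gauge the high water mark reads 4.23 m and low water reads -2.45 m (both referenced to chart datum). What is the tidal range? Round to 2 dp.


Tidal range = High water - Low water
Tidal range = 4.23 - (-2.45)
Tidal range = 6.68 m

6.68


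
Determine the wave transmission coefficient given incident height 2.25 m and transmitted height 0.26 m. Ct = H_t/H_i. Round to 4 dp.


Ct = H_t / H_i
Ct = 0.26 / 2.25
Ct = 0.1156

0.1156


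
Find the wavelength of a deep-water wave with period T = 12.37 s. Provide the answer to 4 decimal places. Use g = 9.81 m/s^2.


L0 = g * T^2 / (2 * pi)
L0 = 9.81 * 12.37^2 / (2 * pi)
L0 = 9.81 * 153.0169 / 6.28319
L0 = 1501.0958 / 6.28319
L0 = 238.9068 m

238.9068


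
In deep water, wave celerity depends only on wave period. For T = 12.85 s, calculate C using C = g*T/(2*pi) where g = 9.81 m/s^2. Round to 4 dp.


We use the deep-water celerity formula:
C = g * T / (2 * pi)
C = 9.81 * 12.85 / (2 * 3.14159...)
C = 126.058500 / 6.283185
C = 20.0628 m/s

20.0628


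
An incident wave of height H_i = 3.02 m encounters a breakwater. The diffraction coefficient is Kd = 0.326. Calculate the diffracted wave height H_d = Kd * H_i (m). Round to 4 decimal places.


H_d = Kd * H_i
H_d = 0.326 * 3.02
H_d = 0.9845 m

0.9845


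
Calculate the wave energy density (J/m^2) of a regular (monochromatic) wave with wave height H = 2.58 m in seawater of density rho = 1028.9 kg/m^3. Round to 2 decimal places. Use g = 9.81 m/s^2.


E = (1/8) * rho * g * H^2
E = (1/8) * 1028.9 * 9.81 * 2.58^2
E = 0.125 * 1028.9 * 9.81 * 6.6564
E = 8398.30 J/m^2

8398.30


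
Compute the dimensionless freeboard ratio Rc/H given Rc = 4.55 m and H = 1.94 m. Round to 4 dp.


Relative freeboard = Rc / H
= 4.55 / 1.94
= 2.3454

2.3454


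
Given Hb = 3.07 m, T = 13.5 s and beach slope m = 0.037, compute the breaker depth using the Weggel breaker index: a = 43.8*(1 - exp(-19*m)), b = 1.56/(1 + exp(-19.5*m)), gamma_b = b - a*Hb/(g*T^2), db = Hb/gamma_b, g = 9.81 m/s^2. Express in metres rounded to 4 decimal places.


a = 43.8 * (1 - exp(-19 * m))
exp(-19 * 0.037) = exp(-0.7030) = 0.495098
a = 43.8 * (1 - 0.495098) = 22.114717
b = 1.56 / (1 + exp(-19.5 * m))
exp(-19.5 * 0.037) = exp(-0.7215) = 0.486023
b = 1.56 / (1 + 0.486023) = 1.049782
Hb / (g * T^2) = 3.07 / (9.81 * 13.5^2) = 3.07 / 1787.8725 = 0.00171712
gamma_b = b - a * Hb/(g*T^2) = 1.049782 - 22.114717 * 0.00171712 = 1.011808
db = Hb / gamma_b = 3.07 / 1.011808
db = 3.0342 m

3.0342


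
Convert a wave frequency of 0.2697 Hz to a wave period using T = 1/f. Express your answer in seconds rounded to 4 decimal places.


T = 1 / f
T = 1 / 0.2697
T = 3.7078 s

3.7078


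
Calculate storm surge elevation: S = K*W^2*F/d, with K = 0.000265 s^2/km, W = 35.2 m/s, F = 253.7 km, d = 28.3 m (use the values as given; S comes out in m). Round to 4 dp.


S = K * W^2 * F / d
W^2 = 35.2^2 = 1239.04
S = 0.000265 * 1239.04 * 253.7 / 28.3
Numerator = 0.000265 * 1239.04 * 253.7 = 83.301279
S = 83.301279 / 28.3 = 2.9435 m

2.9435


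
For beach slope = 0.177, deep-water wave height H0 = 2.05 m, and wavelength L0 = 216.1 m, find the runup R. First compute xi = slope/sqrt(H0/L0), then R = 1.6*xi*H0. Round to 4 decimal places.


xi = slope / sqrt(H0/L0)
H0/L0 = 2.05/216.1 = 0.009486
sqrt(0.009486) = 0.097398
xi = 0.177 / 0.097398 = 1.817288
R = 1.6 * xi * H0 = 1.6 * 1.817288 * 2.05
R = 5.9607 m

5.9607


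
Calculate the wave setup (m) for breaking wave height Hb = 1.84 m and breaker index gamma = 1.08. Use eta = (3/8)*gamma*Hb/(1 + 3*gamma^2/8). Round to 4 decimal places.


eta = (3/8) * gamma * Hb / (1 + 3*gamma^2/8)
Numerator = (3/8) * 1.08 * 1.84 = 0.745200
Denominator = 1 + 3*1.08^2/8 = 1 + 0.437400 = 1.437400
eta = 0.745200 / 1.437400
eta = 0.5184 m

0.5184


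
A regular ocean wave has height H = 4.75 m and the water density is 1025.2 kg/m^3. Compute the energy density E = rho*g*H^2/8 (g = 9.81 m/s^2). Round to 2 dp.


E = (1/8) * rho * g * H^2
E = (1/8) * 1025.2 * 9.81 * 4.75^2
E = 0.125 * 1025.2 * 9.81 * 22.5625
E = 28364.48 J/m^2

28364.48


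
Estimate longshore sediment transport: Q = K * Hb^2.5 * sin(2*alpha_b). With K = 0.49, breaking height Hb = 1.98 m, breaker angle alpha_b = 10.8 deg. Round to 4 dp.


Q = K * Hb^2.5 * sin(2 * alpha_b)
Hb^2.5 = 1.98^2.5 = 5.516492
sin(2 * 10.8) = sin(21.6) = 0.368125
Q = 0.49 * 5.516492 * 0.368125
Q = 0.9951 m^3/s

0.9951


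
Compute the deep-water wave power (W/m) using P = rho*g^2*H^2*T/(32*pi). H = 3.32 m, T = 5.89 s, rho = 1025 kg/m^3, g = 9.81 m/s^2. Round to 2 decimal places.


P = rho * g^2 * H^2 * T / (32 * pi)
P = 1025 * 9.81^2 * 3.32^2 * 5.89 / (32 * pi)
P = 1025 * 96.2361 * 11.0224 * 5.89 / 100.53096
P = 63702.06 W/m

63702.06


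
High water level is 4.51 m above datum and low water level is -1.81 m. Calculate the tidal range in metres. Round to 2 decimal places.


Tidal range = High water - Low water
Tidal range = 4.51 - (-1.81)
Tidal range = 6.32 m

6.32


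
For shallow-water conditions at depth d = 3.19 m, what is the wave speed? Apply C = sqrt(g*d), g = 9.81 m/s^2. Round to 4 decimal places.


Using the shallow-water approximation:
C = sqrt(g * d) = sqrt(9.81 * 3.19)
C = sqrt(31.2939)
C = 5.5941 m/s

5.5941


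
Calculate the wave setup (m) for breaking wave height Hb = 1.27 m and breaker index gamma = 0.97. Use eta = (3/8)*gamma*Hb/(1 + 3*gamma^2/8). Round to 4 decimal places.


eta = (3/8) * gamma * Hb / (1 + 3*gamma^2/8)
Numerator = (3/8) * 0.97 * 1.27 = 0.461963
Denominator = 1 + 3*0.97^2/8 = 1 + 0.352838 = 1.352838
eta = 0.461963 / 1.352838
eta = 0.3415 m

0.3415


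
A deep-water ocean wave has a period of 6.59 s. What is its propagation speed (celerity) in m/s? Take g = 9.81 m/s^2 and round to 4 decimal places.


We use the deep-water celerity formula:
C = g * T / (2 * pi)
C = 9.81 * 6.59 / (2 * 3.14159...)
C = 64.647900 / 6.283185
C = 10.2890 m/s

10.2890


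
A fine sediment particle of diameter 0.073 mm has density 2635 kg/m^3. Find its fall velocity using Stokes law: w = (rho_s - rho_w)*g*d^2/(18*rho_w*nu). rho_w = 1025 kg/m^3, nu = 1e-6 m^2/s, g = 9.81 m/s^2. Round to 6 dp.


w = (rho_s - rho_w) * g * d^2 / (18 * rho_w * nu)
d = 0.073 mm = 0.000073 m
rho_s - rho_w = 2635 - 1025 = 1610
Numerator = 1610 * 9.81 * (0.000073)^2 = 0.000084166759
Denominator = 18 * 1025 * 1e-6 = 0.018450
w = 0.004562 m/s

0.004562


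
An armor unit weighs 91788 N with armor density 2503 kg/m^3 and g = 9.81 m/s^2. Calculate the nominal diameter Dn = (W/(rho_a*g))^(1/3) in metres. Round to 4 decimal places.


V = W / (rho_a * g)
V = 91788 / (2503 * 9.81)
V = 91788 / 24554.43
V = 3.738144 m^3
Dn = V^(1/3) = 3.738144^(1/3)
Dn = 1.5520 m

1.5520


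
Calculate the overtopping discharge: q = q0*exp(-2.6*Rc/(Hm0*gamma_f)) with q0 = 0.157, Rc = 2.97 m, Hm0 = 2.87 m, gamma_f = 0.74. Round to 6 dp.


q = q0 * exp(-2.6 * Rc / (Hm0 * gamma_f))
Exponent = -2.6 * 2.97 / (2.87 * 0.74)
= -2.6 * 2.97 / 2.1238
= -3.635936
exp(-3.635936) = 0.026359
q = 0.157 * 0.026359
q = 0.004138 m^3/s/m

0.004138


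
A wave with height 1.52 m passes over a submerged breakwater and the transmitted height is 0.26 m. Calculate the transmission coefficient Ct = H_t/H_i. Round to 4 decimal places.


Ct = H_t / H_i
Ct = 0.26 / 1.52
Ct = 0.1711

0.1711


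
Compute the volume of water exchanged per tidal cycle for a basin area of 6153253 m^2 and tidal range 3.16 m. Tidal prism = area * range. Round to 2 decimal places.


Tidal prism = Area * Tidal range
P = 6153253 * 3.16
P = 19444279.48 m^3

19444279.48


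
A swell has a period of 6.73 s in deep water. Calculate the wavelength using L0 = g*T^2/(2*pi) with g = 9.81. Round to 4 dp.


L0 = g * T^2 / (2 * pi)
L0 = 9.81 * 6.73^2 / (2 * pi)
L0 = 9.81 * 45.2929 / 6.28319
L0 = 444.3233 / 6.28319
L0 = 70.7163 m

70.7163


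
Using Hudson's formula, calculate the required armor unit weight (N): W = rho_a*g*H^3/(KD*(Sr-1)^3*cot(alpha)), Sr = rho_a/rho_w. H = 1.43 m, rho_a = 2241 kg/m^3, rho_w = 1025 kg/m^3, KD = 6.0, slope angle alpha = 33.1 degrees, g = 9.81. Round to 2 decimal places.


Sr = rho_a / rho_w = 2241 / 1025 = 2.186341
(Sr - 1) = 1.186341
(Sr - 1)^3 = 1.669664
cot(33.1) = 1 / tan(33.1) = 1 / 0.651892 = 1.533997
Numerator = 2241 * 9.81 * 1.43^3 = 64286.3808
Denominator = 6.0 * 1.669664 * 1.533997 = 15.367558
W = 64286.3808 / 15.367558
W = 4183.25 N

4183.25


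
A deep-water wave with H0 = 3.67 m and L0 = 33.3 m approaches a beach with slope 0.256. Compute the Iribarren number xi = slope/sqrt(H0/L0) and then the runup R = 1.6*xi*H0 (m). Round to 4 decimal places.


xi = slope / sqrt(H0/L0)
H0/L0 = 3.67/33.3 = 0.110210
sqrt(0.110210) = 0.331979
xi = 0.256 / 0.331979 = 0.771133
R = 1.6 * xi * H0 = 1.6 * 0.771133 * 3.67
R = 4.5281 m

4.5281


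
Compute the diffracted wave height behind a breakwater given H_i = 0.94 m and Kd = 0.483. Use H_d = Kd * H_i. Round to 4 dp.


H_d = Kd * H_i
H_d = 0.483 * 0.94
H_d = 0.4540 m

0.4540


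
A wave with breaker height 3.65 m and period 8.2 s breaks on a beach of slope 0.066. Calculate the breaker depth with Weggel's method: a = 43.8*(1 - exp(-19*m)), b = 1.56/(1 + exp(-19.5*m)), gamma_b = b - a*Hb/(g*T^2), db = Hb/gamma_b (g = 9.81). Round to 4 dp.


a = 43.8 * (1 - exp(-19 * m))
exp(-19 * 0.066) = exp(-1.2540) = 0.285361
a = 43.8 * (1 - 0.285361) = 31.301185
b = 1.56 / (1 + exp(-19.5 * m))
exp(-19.5 * 0.066) = exp(-1.2870) = 0.276098
b = 1.56 / (1 + 0.276098) = 1.222477
Hb / (g * T^2) = 3.65 / (9.81 * 8.2^2) = 3.65 / 659.6244 = 0.00553345
gamma_b = b - a * Hb/(g*T^2) = 1.222477 - 31.301185 * 0.00553345 = 1.049273
db = Hb / gamma_b = 3.65 / 1.049273
db = 3.4786 m

3.4786


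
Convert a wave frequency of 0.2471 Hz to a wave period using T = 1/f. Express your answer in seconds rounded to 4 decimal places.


T = 1 / f
T = 1 / 0.2471
T = 4.0469 s

4.0469


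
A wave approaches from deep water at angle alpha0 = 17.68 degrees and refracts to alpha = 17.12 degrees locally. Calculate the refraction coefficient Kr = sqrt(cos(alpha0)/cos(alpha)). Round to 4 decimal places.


Kr = sqrt(cos(alpha0) / cos(alpha))
cos(17.68) = 0.952768
cos(17.12) = 0.955690
Kr = sqrt(0.952768 / 0.955690)
Kr = sqrt(0.996942)
Kr = 0.9985

0.9985


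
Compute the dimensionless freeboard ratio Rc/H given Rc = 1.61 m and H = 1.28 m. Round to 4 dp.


Relative freeboard = Rc / H
= 1.61 / 1.28
= 1.2578

1.2578


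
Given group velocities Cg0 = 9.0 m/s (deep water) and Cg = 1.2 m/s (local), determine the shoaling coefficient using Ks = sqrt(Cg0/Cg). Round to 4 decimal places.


Ks = sqrt(Cg0 / Cg)
Ks = sqrt(9.0 / 1.2)
Ks = sqrt(7.5000)
Ks = 2.7386

2.7386


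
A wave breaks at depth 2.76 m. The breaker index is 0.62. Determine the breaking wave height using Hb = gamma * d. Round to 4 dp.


Hb = gamma * d
Hb = 0.62 * 2.76
Hb = 1.7112 m

1.7112


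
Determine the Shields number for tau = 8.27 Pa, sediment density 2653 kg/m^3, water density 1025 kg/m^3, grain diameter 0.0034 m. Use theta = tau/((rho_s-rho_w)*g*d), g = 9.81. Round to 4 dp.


theta = tau / ((rho_s - rho_w) * g * d)
rho_s - rho_w = 2653 - 1025 = 1628
Denominator = 1628 * 9.81 * 0.0034 = 54.300312
theta = 8.27 / 54.300312
theta = 0.1523

0.1523


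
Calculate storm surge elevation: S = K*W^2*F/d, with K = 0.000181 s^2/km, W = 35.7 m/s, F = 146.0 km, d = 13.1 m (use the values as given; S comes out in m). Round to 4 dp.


S = K * W^2 * F / d
W^2 = 35.7^2 = 1274.49
S = 0.000181 * 1274.49 * 146.0 / 13.1
Numerator = 0.000181 * 1274.49 * 146.0 = 33.679673
S = 33.679673 / 13.1 = 2.5710 m

2.5710


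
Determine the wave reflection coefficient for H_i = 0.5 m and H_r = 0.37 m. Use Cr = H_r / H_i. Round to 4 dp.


Cr = H_r / H_i
Cr = 0.37 / 0.5
Cr = 0.7400

0.7400


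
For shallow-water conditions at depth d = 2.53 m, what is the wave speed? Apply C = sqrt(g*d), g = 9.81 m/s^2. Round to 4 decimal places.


Using the shallow-water approximation:
C = sqrt(g * d) = sqrt(9.81 * 2.53)
C = sqrt(24.8193)
C = 4.9819 m/s

4.9819


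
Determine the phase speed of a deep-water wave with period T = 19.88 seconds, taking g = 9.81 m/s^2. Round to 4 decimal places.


We use the deep-water celerity formula:
C = g * T / (2 * pi)
C = 9.81 * 19.88 / (2 * 3.14159...)
C = 195.022800 / 6.283185
C = 31.0388 m/s

31.0388


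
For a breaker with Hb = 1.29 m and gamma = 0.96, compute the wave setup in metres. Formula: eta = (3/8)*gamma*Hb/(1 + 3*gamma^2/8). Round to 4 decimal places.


eta = (3/8) * gamma * Hb / (1 + 3*gamma^2/8)
Numerator = (3/8) * 0.96 * 1.29 = 0.464400
Denominator = 1 + 3*0.96^2/8 = 1 + 0.345600 = 1.345600
eta = 0.464400 / 1.345600
eta = 0.3451 m

0.3451


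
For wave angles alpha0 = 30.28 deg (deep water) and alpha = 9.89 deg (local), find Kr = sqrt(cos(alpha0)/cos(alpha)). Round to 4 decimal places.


Kr = sqrt(cos(alpha0) / cos(alpha))
cos(30.28) = 0.863572
cos(9.89) = 0.985139
Kr = sqrt(0.863572 / 0.985139)
Kr = sqrt(0.876598)
Kr = 0.9363

0.9363


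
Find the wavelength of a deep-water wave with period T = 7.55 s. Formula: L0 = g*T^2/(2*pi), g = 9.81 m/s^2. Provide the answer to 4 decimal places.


L0 = g * T^2 / (2 * pi)
L0 = 9.81 * 7.55^2 / (2 * pi)
L0 = 9.81 * 57.0025 / 6.28319
L0 = 559.1945 / 6.28319
L0 = 88.9986 m

88.9986


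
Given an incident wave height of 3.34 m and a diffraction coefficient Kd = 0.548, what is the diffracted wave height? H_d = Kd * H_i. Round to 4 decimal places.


H_d = Kd * H_i
H_d = 0.548 * 3.34
H_d = 1.8303 m

1.8303


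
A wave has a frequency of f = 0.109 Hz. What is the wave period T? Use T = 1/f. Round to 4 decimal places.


T = 1 / f
T = 1 / 0.109
T = 9.1743 s

9.1743


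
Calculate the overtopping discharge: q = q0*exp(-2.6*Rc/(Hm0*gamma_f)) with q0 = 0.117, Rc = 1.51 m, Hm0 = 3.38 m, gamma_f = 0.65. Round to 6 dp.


q = q0 * exp(-2.6 * Rc / (Hm0 * gamma_f))
Exponent = -2.6 * 1.51 / (3.38 * 0.65)
= -2.6 * 1.51 / 2.1970
= -1.786982
exp(-1.786982) = 0.167465
q = 0.117 * 0.167465
q = 0.019593 m^3/s/m

0.019593


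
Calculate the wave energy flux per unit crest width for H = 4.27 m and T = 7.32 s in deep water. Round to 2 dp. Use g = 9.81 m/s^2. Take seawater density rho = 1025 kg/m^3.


P = rho * g^2 * H^2 * T / (32 * pi)
P = 1025 * 9.81^2 * 4.27^2 * 7.32 / (32 * pi)
P = 1025 * 96.2361 * 18.2329 * 7.32 / 100.53096
P = 130957.04 W/m

130957.04


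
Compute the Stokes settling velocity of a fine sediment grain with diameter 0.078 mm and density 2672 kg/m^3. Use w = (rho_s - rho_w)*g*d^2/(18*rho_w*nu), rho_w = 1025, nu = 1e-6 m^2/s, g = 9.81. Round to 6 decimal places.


w = (rho_s - rho_w) * g * d^2 / (18 * rho_w * nu)
d = 0.078 mm = 0.000078 m
rho_s - rho_w = 2672 - 1025 = 1647
Numerator = 1647 * 9.81 * (0.000078)^2 = 0.000098299614
Denominator = 18 * 1025 * 1e-6 = 0.018450
w = 0.005328 m/s

0.005328


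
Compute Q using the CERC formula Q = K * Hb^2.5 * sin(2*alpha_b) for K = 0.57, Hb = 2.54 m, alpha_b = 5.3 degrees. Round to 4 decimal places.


Q = K * Hb^2.5 * sin(2 * alpha_b)
Hb^2.5 = 2.54^2.5 = 10.282158
sin(2 * 5.3) = sin(10.6) = 0.183951
Q = 0.57 * 10.282158 * 0.183951
Q = 1.0781 m^3/s

1.0781


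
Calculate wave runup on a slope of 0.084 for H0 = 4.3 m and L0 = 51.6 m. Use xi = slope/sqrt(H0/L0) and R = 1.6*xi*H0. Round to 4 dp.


xi = slope / sqrt(H0/L0)
H0/L0 = 4.3/51.6 = 0.083333
sqrt(0.083333) = 0.288675
xi = 0.084 / 0.288675 = 0.290985
R = 1.6 * xi * H0 = 1.6 * 0.290985 * 4.3
R = 2.0020 m

2.0020


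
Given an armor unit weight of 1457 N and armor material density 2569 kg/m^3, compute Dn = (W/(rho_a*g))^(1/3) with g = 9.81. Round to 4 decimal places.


V = W / (rho_a * g)
V = 1457 / (2569 * 9.81)
V = 1457 / 25201.89
V = 0.057813 m^3
Dn = V^(1/3) = 0.057813^(1/3)
Dn = 0.3867 m

0.3867


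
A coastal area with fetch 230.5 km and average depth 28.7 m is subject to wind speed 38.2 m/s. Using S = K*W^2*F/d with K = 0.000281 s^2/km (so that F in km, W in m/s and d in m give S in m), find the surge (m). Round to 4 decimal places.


S = K * W^2 * F / d
W^2 = 38.2^2 = 1459.24
S = 0.000281 * 1459.24 * 230.5 / 28.7
Numerator = 0.000281 * 1459.24 * 230.5 = 94.515704
S = 94.515704 / 28.7 = 3.2932 m

3.2932


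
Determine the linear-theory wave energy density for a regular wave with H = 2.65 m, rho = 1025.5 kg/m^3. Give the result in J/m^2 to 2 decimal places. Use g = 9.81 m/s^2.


E = (1/8) * rho * g * H^2
E = (1/8) * 1025.5 * 9.81 * 2.65^2
E = 0.125 * 1025.5 * 9.81 * 7.0225
E = 8830.93 J/m^2

8830.93


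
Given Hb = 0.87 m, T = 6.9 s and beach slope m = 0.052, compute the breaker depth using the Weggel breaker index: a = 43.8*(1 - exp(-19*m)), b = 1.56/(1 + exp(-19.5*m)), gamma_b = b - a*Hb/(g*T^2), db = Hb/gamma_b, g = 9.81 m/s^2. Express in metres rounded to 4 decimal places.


a = 43.8 * (1 - exp(-19 * m))
exp(-19 * 0.052) = exp(-0.9880) = 0.372321
a = 43.8 * (1 - 0.372321) = 27.492358
b = 1.56 / (1 + exp(-19.5 * m))
exp(-19.5 * 0.052) = exp(-1.0140) = 0.362765
b = 1.56 / (1 + 0.362765) = 1.144731
Hb / (g * T^2) = 0.87 / (9.81 * 6.9^2) = 0.87 / 467.0541 = 0.00186274
gamma_b = b - a * Hb/(g*T^2) = 1.144731 - 27.492358 * 0.00186274 = 1.093520
db = Hb / gamma_b = 0.87 / 1.093520
db = 0.7956 m

0.7956


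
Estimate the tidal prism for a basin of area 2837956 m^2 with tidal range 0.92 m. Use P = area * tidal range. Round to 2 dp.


Tidal prism = Area * Tidal range
P = 2837956 * 0.92
P = 2610919.52 m^3

2610919.52


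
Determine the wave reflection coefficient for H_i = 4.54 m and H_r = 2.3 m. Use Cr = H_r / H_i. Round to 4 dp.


Cr = H_r / H_i
Cr = 2.3 / 4.54
Cr = 0.5066

0.5066


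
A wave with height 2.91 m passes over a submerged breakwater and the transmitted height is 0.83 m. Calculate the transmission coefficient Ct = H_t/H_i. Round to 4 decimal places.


Ct = H_t / H_i
Ct = 0.83 / 2.91
Ct = 0.2852

0.2852


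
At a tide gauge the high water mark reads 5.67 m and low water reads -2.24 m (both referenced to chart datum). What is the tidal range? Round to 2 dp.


Tidal range = High water - Low water
Tidal range = 5.67 - (-2.24)
Tidal range = 7.91 m

7.91


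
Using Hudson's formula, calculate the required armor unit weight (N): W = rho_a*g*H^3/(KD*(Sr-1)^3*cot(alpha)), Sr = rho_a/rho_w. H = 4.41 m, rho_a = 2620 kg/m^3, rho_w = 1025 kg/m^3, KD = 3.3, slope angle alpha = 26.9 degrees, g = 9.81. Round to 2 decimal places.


Sr = rho_a / rho_w = 2620 / 1025 = 2.556098
(Sr - 1) = 1.556098
(Sr - 1)^3 = 3.767996
cot(26.9) = 1 / tan(26.9) = 1 / 0.507329 = 1.971108
Numerator = 2620 * 9.81 * 4.41^3 = 2204377.9952
Denominator = 3.3 * 3.767996 * 1.971108 = 24.509517
W = 2204377.9952 / 24.509517
W = 89939.67 N

89939.67


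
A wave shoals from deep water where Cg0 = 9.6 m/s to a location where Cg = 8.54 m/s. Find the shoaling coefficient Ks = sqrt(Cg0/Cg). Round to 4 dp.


Ks = sqrt(Cg0 / Cg)
Ks = sqrt(9.6 / 8.54)
Ks = sqrt(1.1241)
Ks = 1.0602

1.0602


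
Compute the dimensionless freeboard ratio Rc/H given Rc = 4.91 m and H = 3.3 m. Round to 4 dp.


Relative freeboard = Rc / H
= 4.91 / 3.3
= 1.4879

1.4879


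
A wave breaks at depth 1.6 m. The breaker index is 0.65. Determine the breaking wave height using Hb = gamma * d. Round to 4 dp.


Hb = gamma * d
Hb = 0.65 * 1.6
Hb = 1.0400 m

1.0400


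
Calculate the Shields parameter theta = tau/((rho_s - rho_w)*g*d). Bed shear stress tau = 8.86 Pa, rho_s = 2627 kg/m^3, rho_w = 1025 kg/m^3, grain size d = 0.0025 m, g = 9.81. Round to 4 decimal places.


theta = tau / ((rho_s - rho_w) * g * d)
rho_s - rho_w = 2627 - 1025 = 1602
Denominator = 1602 * 9.81 * 0.0025 = 39.289050
theta = 8.86 / 39.289050
theta = 0.2255

0.2255


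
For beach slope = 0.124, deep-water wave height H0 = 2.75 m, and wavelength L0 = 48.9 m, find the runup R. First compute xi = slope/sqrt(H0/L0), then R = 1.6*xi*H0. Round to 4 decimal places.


xi = slope / sqrt(H0/L0)
H0/L0 = 2.75/48.9 = 0.056237
sqrt(0.056237) = 0.237144
xi = 0.124 / 0.237144 = 0.522889
R = 1.6 * xi * H0 = 1.6 * 0.522889 * 2.75
R = 2.3007 m

2.3007


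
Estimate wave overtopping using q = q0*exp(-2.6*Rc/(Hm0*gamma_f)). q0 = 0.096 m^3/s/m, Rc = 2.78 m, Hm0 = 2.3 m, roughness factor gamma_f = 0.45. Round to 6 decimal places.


q = q0 * exp(-2.6 * Rc / (Hm0 * gamma_f))
Exponent = -2.6 * 2.78 / (2.3 * 0.45)
= -2.6 * 2.78 / 1.0350
= -6.983575
exp(-6.983575) = 0.000927
q = 0.096 * 0.000927
q = 0.000089 m^3/s/m

0.000089


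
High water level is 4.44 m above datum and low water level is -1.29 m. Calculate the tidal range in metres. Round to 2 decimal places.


Tidal range = High water - Low water
Tidal range = 4.44 - (-1.29)
Tidal range = 5.73 m

5.73


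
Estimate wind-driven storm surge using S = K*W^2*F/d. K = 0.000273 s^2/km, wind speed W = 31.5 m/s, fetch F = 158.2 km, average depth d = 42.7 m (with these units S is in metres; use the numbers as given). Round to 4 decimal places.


S = K * W^2 * F / d
W^2 = 31.5^2 = 992.25
S = 0.000273 * 992.25 * 158.2 / 42.7
Numerator = 0.000273 * 992.25 * 158.2 = 42.853888
S = 42.853888 / 42.7 = 1.0036 m

1.0036


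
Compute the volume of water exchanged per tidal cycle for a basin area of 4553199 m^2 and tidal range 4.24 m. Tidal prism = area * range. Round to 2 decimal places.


Tidal prism = Area * Tidal range
P = 4553199 * 4.24
P = 19305563.76 m^3

19305563.76


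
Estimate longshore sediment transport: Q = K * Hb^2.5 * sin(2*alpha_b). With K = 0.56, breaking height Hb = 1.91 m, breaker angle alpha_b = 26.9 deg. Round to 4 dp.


Q = K * Hb^2.5 * sin(2 * alpha_b)
Hb^2.5 = 1.91^2.5 = 5.041775
sin(2 * 26.9) = sin(53.8) = 0.806960
Q = 0.56 * 5.041775 * 0.806960
Q = 2.2784 m^3/s

2.2784


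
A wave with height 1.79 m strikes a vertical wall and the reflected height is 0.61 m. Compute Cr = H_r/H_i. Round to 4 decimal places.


Cr = H_r / H_i
Cr = 0.61 / 1.79
Cr = 0.3408

0.3408


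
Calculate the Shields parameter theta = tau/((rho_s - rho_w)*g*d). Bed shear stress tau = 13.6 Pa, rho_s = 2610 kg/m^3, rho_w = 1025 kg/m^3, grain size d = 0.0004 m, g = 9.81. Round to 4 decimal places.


theta = tau / ((rho_s - rho_w) * g * d)
rho_s - rho_w = 2610 - 1025 = 1585
Denominator = 1585 * 9.81 * 0.0004 = 6.219540
theta = 13.6 / 6.219540
theta = 2.1867

2.1867


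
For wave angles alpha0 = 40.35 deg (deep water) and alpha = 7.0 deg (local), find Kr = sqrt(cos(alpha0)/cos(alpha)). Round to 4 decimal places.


Kr = sqrt(cos(alpha0) / cos(alpha))
cos(40.35) = 0.762104
cos(7.0) = 0.992546
Kr = sqrt(0.762104 / 0.992546)
Kr = sqrt(0.767827)
Kr = 0.8763

0.8763


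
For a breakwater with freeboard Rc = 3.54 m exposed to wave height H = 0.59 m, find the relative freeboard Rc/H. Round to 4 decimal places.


Relative freeboard = Rc / H
= 3.54 / 0.59
= 6.0000

6.0000


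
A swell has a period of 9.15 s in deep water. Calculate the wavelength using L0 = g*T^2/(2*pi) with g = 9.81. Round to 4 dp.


L0 = g * T^2 / (2 * pi)
L0 = 9.81 * 9.15^2 / (2 * pi)
L0 = 9.81 * 83.7225 / 6.28319
L0 = 821.3177 / 6.28319
L0 = 130.7168 m

130.7168


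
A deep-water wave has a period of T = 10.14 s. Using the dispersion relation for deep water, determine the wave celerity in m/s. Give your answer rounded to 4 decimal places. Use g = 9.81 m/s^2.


We use the deep-water celerity formula:
C = g * T / (2 * pi)
C = 9.81 * 10.14 / (2 * 3.14159...)
C = 99.473400 / 6.283185
C = 15.8317 m/s

15.8317


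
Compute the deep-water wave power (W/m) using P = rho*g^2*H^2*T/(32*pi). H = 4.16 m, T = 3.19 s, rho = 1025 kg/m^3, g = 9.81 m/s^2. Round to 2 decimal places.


P = rho * g^2 * H^2 * T / (32 * pi)
P = 1025 * 9.81^2 * 4.16^2 * 3.19 / (32 * pi)
P = 1025 * 96.2361 * 17.3056 * 3.19 / 100.53096
P = 54167.57 W/m

54167.57


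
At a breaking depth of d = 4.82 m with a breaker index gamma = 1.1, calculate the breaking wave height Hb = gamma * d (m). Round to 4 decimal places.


Hb = gamma * d
Hb = 1.1 * 4.82
Hb = 5.3020 m

5.3020


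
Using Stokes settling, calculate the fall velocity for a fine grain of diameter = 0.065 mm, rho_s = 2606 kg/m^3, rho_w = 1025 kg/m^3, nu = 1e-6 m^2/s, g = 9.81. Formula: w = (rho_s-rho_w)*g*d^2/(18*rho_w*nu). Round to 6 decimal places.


w = (rho_s - rho_w) * g * d^2 / (18 * rho_w * nu)
d = 0.065 mm = 0.000065 m
rho_s - rho_w = 2606 - 1025 = 1581
Numerator = 1581 * 9.81 * (0.000065)^2 = 0.000065528102
Denominator = 18 * 1025 * 1e-6 = 0.018450
w = 0.003552 m/s

0.003552


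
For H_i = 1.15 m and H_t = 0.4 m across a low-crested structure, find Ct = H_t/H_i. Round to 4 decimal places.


Ct = H_t / H_i
Ct = 0.4 / 1.15
Ct = 0.3478

0.3478


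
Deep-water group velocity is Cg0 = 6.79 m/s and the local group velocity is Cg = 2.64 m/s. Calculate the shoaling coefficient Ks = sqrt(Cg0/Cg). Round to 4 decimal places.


Ks = sqrt(Cg0 / Cg)
Ks = sqrt(6.79 / 2.64)
Ks = sqrt(2.5720)
Ks = 1.6037

1.6037


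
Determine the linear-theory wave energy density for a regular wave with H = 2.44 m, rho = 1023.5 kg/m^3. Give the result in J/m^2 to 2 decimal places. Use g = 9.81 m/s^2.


E = (1/8) * rho * g * H^2
E = (1/8) * 1023.5 * 9.81 * 2.44^2
E = 0.125 * 1023.5 * 9.81 * 5.9536
E = 7472.17 J/m^2

7472.17


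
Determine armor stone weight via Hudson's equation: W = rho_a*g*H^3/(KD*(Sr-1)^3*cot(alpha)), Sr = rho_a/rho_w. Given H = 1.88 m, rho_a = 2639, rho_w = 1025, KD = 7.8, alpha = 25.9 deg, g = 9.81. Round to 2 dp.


Sr = rho_a / rho_w = 2639 / 1025 = 2.574634
(Sr - 1) = 1.574634
(Sr - 1)^3 = 3.904262
cot(25.9) = 1 / tan(25.9) = 1 / 0.485574 = 2.059419
Numerator = 2639 * 9.81 * 1.88^3 = 172021.1891
Denominator = 7.8 * 3.904262 * 2.059419 = 62.715986
W = 172021.1891 / 62.715986
W = 2742.86 N

2742.86


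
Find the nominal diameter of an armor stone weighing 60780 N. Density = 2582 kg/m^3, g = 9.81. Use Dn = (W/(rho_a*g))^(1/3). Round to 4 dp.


V = W / (rho_a * g)
V = 60780 / (2582 * 9.81)
V = 60780 / 25329.42
V = 2.399581 m^3
Dn = V^(1/3) = 2.399581^(1/3)
Dn = 1.3388 m

1.3388


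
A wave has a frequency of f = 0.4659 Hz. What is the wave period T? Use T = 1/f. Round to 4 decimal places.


T = 1 / f
T = 1 / 0.4659
T = 2.1464 s

2.1464


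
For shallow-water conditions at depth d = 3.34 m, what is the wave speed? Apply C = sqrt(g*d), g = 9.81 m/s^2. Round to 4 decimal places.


Using the shallow-water approximation:
C = sqrt(g * d) = sqrt(9.81 * 3.34)
C = sqrt(32.7654)
C = 5.7241 m/s

5.7241


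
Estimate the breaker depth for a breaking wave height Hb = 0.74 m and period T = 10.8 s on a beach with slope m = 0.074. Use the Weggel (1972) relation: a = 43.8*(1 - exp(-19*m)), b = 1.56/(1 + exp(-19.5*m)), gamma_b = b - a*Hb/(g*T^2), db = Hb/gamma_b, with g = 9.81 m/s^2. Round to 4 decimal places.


a = 43.8 * (1 - exp(-19 * m))
exp(-19 * 0.074) = exp(-1.4060) = 0.245122
a = 43.8 * (1 - 0.245122) = 33.063665
b = 1.56 / (1 + exp(-19.5 * m))
exp(-19.5 * 0.074) = exp(-1.4430) = 0.236218
b = 1.56 / (1 + 0.236218) = 1.261913
Hb / (g * T^2) = 0.74 / (9.81 * 10.8^2) = 0.74 / 1144.2384 = 0.00064672
gamma_b = b - a * Hb/(g*T^2) = 1.261913 - 33.063665 * 0.00064672 = 1.240530
db = Hb / gamma_b = 0.74 / 1.240530
db = 0.5965 m

0.5965


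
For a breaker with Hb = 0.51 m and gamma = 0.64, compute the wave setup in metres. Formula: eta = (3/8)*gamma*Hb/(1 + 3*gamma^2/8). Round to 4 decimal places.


eta = (3/8) * gamma * Hb / (1 + 3*gamma^2/8)
Numerator = (3/8) * 0.64 * 0.51 = 0.122400
Denominator = 1 + 3*0.64^2/8 = 1 + 0.153600 = 1.153600
eta = 0.122400 / 1.153600
eta = 0.1061 m

0.1061


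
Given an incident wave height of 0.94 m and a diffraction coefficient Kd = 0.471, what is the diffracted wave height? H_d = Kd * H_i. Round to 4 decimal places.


H_d = Kd * H_i
H_d = 0.471 * 0.94
H_d = 0.4427 m

0.4427


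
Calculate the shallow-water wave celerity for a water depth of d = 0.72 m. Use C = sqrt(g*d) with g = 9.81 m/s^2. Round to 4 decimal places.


Using the shallow-water approximation:
C = sqrt(g * d) = sqrt(9.81 * 0.72)
C = sqrt(7.0632)
C = 2.6577 m/s

2.6577


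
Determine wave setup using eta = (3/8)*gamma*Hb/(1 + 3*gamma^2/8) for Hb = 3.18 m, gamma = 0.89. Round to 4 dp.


eta = (3/8) * gamma * Hb / (1 + 3*gamma^2/8)
Numerator = (3/8) * 0.89 * 3.18 = 1.061325
Denominator = 1 + 3*0.89^2/8 = 1 + 0.297038 = 1.297038
eta = 1.061325 / 1.297038
eta = 0.8183 m

0.8183


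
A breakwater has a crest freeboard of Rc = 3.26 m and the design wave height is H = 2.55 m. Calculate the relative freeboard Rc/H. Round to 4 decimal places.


Relative freeboard = Rc / H
= 3.26 / 2.55
= 1.2784

1.2784


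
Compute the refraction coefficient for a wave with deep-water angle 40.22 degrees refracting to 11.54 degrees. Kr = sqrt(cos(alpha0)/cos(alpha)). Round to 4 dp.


Kr = sqrt(cos(alpha0) / cos(alpha))
cos(40.22) = 0.763571
cos(11.54) = 0.979785
Kr = sqrt(0.763571 / 0.979785)
Kr = sqrt(0.779325)
Kr = 0.8828

0.8828


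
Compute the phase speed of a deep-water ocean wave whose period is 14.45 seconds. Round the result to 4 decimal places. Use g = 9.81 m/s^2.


We use the deep-water celerity formula:
C = g * T / (2 * pi)
C = 9.81 * 14.45 / (2 * 3.14159...)
C = 141.754500 / 6.283185
C = 22.5609 m/s

22.5609


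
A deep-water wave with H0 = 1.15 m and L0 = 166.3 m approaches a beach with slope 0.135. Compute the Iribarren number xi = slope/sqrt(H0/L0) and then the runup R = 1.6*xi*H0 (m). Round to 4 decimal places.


xi = slope / sqrt(H0/L0)
H0/L0 = 1.15/166.3 = 0.006915
sqrt(0.006915) = 0.083158
xi = 0.135 / 0.083158 = 1.623420
R = 1.6 * xi * H0 = 1.6 * 1.623420 * 1.15
R = 2.9871 m

2.9871


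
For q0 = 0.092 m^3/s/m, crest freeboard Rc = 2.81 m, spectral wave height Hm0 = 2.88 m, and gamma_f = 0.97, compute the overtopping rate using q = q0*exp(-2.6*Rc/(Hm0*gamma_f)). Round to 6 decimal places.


q = q0 * exp(-2.6 * Rc / (Hm0 * gamma_f))
Exponent = -2.6 * 2.81 / (2.88 * 0.97)
= -2.6 * 2.81 / 2.7936
= -2.615263
exp(-2.615263) = 0.073149
q = 0.092 * 0.073149
q = 0.006730 m^3/s/m

0.006730


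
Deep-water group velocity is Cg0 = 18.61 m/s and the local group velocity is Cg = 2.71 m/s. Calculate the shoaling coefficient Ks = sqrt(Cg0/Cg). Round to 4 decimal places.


Ks = sqrt(Cg0 / Cg)
Ks = sqrt(18.61 / 2.71)
Ks = sqrt(6.8672)
Ks = 2.6205

2.6205


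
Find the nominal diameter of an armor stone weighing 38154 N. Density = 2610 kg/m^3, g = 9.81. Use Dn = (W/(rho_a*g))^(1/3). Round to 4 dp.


V = W / (rho_a * g)
V = 38154 / (2610 * 9.81)
V = 38154 / 25604.10
V = 1.490152 m^3
Dn = V^(1/3) = 1.490152^(1/3)
Dn = 1.1422 m

1.1422


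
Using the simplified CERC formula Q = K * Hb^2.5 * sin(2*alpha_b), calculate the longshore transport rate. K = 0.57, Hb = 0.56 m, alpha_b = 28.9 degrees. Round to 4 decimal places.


Q = K * Hb^2.5 * sin(2 * alpha_b)
Hb^2.5 = 0.56^2.5 = 0.234677
sin(2 * 28.9) = sin(57.8) = 0.846193
Q = 0.57 * 0.234677 * 0.846193
Q = 0.1132 m^3/s

0.1132


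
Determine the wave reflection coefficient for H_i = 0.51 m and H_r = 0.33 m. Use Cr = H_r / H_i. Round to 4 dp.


Cr = H_r / H_i
Cr = 0.33 / 0.51
Cr = 0.6471

0.6471


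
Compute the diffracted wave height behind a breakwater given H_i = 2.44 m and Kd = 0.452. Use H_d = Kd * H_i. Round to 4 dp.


H_d = Kd * H_i
H_d = 0.452 * 2.44
H_d = 1.1029 m

1.1029


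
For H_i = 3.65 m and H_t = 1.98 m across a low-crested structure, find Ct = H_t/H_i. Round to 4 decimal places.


Ct = H_t / H_i
Ct = 1.98 / 3.65
Ct = 0.5425

0.5425


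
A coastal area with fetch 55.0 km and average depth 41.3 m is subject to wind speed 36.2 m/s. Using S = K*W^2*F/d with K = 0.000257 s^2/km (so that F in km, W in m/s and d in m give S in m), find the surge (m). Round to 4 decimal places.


S = K * W^2 * F / d
W^2 = 36.2^2 = 1310.44
S = 0.000257 * 1310.44 * 55.0 / 41.3
Numerator = 0.000257 * 1310.44 * 55.0 = 18.523069
S = 18.523069 / 41.3 = 0.4485 m

0.4485


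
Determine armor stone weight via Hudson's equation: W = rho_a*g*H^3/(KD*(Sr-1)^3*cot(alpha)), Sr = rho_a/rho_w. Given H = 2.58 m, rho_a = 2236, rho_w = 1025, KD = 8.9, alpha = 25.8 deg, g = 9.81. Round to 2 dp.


Sr = rho_a / rho_w = 2236 / 1025 = 2.181463
(Sr - 1) = 1.181463
(Sr - 1)^3 = 1.649153
cot(25.8) = 1 / tan(25.8) = 1 / 0.483419 = 2.068599
Numerator = 2236 * 9.81 * 2.58^3 = 376703.7335
Denominator = 8.9 * 1.649153 * 2.068599 = 30.361780
W = 376703.7335 / 30.361780
W = 12407.17 N

12407.17


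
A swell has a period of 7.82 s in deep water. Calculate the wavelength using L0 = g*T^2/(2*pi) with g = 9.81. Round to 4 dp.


L0 = g * T^2 / (2 * pi)
L0 = 9.81 * 7.82^2 / (2 * pi)
L0 = 9.81 * 61.1524 / 6.28319
L0 = 599.9050 / 6.28319
L0 = 95.4779 m

95.4779


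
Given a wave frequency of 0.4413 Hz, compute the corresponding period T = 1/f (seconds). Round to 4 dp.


T = 1 / f
T = 1 / 0.4413
T = 2.2660 s

2.2660


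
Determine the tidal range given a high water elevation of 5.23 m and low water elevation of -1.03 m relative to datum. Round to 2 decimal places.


Tidal range = High water - Low water
Tidal range = 5.23 - (-1.03)
Tidal range = 6.26 m

6.26


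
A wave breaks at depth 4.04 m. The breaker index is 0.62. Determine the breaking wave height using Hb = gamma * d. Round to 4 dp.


Hb = gamma * d
Hb = 0.62 * 4.04
Hb = 2.5048 m

2.5048


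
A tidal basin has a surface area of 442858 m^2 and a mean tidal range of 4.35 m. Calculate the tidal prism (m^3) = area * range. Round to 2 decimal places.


Tidal prism = Area * Tidal range
P = 442858 * 4.35
P = 1926432.30 m^3

1926432.30


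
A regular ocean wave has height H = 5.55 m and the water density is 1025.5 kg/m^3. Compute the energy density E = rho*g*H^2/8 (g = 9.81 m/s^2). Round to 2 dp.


E = (1/8) * rho * g * H^2
E = (1/8) * 1025.5 * 9.81 * 5.55^2
E = 0.125 * 1025.5 * 9.81 * 30.8025
E = 38734.74 J/m^2

38734.74


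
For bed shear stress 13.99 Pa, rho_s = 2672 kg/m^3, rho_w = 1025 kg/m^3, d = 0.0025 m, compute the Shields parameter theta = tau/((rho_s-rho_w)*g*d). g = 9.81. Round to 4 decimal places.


theta = tau / ((rho_s - rho_w) * g * d)
rho_s - rho_w = 2672 - 1025 = 1647
Denominator = 1647 * 9.81 * 0.0025 = 40.392675
theta = 13.99 / 40.392675
theta = 0.3463

0.3463


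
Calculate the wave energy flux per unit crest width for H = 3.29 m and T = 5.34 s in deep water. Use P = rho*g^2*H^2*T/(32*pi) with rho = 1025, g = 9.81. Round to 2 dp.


P = rho * g^2 * H^2 * T / (32 * pi)
P = 1025 * 9.81^2 * 3.29^2 * 5.34 / (32 * pi)
P = 1025 * 96.2361 * 10.8241 * 5.34 / 100.53096
P = 56714.63 W/m

56714.63


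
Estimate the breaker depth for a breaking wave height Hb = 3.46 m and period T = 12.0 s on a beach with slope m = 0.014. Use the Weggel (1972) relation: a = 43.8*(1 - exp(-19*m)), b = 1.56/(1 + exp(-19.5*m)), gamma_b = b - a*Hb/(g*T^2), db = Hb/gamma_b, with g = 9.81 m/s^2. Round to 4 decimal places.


a = 43.8 * (1 - exp(-19 * m))
exp(-19 * 0.014) = exp(-0.2660) = 0.766439
a = 43.8 * (1 - 0.766439) = 10.229966
b = 1.56 / (1 + exp(-19.5 * m))
exp(-19.5 * 0.014) = exp(-0.2730) = 0.761093
b = 1.56 / (1 + 0.761093) = 0.885814
Hb / (g * T^2) = 3.46 / (9.81 * 12.0^2) = 3.46 / 1412.6400 = 0.00244931
gamma_b = b - a * Hb/(g*T^2) = 0.885814 - 10.229966 * 0.00244931 = 0.860757
db = Hb / gamma_b = 3.46 / 0.860757
db = 4.0197 m

4.0197


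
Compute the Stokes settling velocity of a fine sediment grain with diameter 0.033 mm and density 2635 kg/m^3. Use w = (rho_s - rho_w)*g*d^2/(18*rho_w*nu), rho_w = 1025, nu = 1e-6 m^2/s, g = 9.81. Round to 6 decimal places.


w = (rho_s - rho_w) * g * d^2 / (18 * rho_w * nu)
d = 0.033 mm = 0.000033 m
rho_s - rho_w = 2635 - 1025 = 1610
Numerator = 1610 * 9.81 * (0.000033)^2 = 0.000017199775
Denominator = 18 * 1025 * 1e-6 = 0.018450
w = 0.000932 m/s

0.000932
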